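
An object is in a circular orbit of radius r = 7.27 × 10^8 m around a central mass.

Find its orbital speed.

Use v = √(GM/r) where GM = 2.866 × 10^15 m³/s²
r = 7.27 × 10^8 m
GM = 2.866 × 10^15 m³/s²
GM/r = (2.866 × 10^15) / (7.27 × 10^8) = 3.94223 × 10^6 m²/s²
v = √(GM/r) = 1985.5 m/s ≈ 1.986 km/s

Final answer: 1.986 km/s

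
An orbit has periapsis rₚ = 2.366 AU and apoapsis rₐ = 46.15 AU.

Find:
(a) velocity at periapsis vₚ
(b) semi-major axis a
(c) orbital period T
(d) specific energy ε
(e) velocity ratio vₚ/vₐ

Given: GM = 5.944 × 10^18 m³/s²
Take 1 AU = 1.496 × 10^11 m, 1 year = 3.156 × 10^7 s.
rₚ = 2.366 AU = 3.53954 × 10^11 m
rₐ = 46.15 AU = 6.90404 × 10^12 m
GM = 5.944 × 10^18 m³/s²
a = (rₚ + rₐ)/2 = 3.629 × 10^12 m
e = (rₐ − rₚ)/(rₐ + rₚ) = (6.55009 × 10^12) / (7.25799 × 10^12) = 0.902465
(a) vₚ² = GM (2/rₚ − 1/a) = 5.944 × 10^18 × (5.65046 × 10^-12 − 2.75558 × 10^-13) = 3.19484 × 10^7 m²/s²;  vₚ = 5652.29 m/s ≈ 1.192 AU/year
(b) a = 3.629 × 10^12 m ≈ 24.26 AU
(c) a³ = 4.77925 × 10^37 m³;  T = 2π √(a³/GM) = 2π × 2.83557 × 10^9 s = 1.78164 × 10^10 s ≈ 564.5 years
(d) 2a = 7.25799 × 10^12 m;  ε = −GM/(2a) = -818959 J/kg ≈ -819 kJ/kg
(e) vₚ/vₐ = rₐ/rₚ (angular momentum) = (6.90404 × 10^12) / (3.53954 × 10^11) = 19.5055 ≈ 19.51

Final answer:
(a) velocity at periapsis vₚ = 1.192 AU/year
(b) semi-major axis a = 24.26 AU
(c) orbital period T = 564.5 years
(d) specific energy ε = -819 kJ/kg
(e) velocity ratio vₚ/vₐ = 19.51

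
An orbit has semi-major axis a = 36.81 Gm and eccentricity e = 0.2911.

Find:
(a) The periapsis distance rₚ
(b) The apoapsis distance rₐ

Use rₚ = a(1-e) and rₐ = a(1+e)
a = 36.81 Gm = 3.681 × 10^10 m
e = 0.2911:  1 − e = 0.7089,  1 + e = 1.2911
(a) rₚ = a(1 − e) = 3.681 × 10^10 m × 0.7089 = 2.60946 × 10^10 m ≈ 26.09 Gm
(b) rₐ = a(1 + e) = 3.681 × 10^10 m × 1.2911 = 4.75254 × 10^10 m ≈ 47.53 Gm

Final answer:
(a) rₚ = 26.09 Gm
(b) rₐ = 47.53 Gm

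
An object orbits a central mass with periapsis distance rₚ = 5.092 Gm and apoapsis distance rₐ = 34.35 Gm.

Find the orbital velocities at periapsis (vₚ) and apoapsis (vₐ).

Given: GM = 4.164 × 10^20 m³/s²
rₚ = 5.092 Gm = 5.092 × 10^9 m
rₐ = 34.35 Gm = 3.435 × 10^10 m
GM = 4.164 × 10^20 m³/s²
a = (rₚ + rₐ)/2 = 1.9721 × 10^10 m
Vis-viva: v² = GM (2/r − 1/a)
vₚ² = 4.164 × 10^20 × (3.92773 × 10^-10 − 5.07074 × 10^-11) = 1.42436 × 10^11 m²/s²
vₚ = 377407 m/s ≈ 377.4 km/s
vₐ² = 4.164 × 10^20 × (5.82242 × 10^-11 − 5.07074 × 10^-11) = 3.12999 × 10^9 m²/s²
vₐ = 55946.3 m/s ≈ 55.95 km/s

Final answer: vₚ = 377.4 km/s, vₐ = 55.95 km/s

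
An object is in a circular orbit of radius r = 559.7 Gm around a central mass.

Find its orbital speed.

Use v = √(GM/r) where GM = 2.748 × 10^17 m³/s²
r = 559.7 Gm = 5.597 × 10^11 m
GM = 2.748 × 10^17 m³/s²
GM/r = (2.748 × 10^17) / (5.597 × 10^11) = 490977 m²/s²
v = √(GM/r) = 700.698 m/s ≈ 700.7 m/s

Final answer: 700.7 m/s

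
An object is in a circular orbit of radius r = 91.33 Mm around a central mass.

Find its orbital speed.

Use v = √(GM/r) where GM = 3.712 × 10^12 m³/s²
r = 91.33 Mm = 9.133 × 10^7 m
GM = 3.712 × 10^12 m³/s²
GM/r = (3.712 × 10^12) / (9.133 × 10^7) = 40643.8 m²/s²
v = √(GM/r) = 201.603 m/s ≈ 201.6 m/s

Final answer: 201.6 m/s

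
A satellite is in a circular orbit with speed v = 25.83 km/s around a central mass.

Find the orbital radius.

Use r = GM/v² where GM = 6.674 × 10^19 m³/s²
v = 25.83 km/s = 25830 m/s
GM = 6.674 × 10^19 m³/s²
v² = 6.67189 × 10^8 m²/s²
r = GM/v² = (6.674 × 10^19) / (6.67189 × 10^8) = 1.00032 × 10^11 m ≈ 100 Gm

Final answer: 100 Gm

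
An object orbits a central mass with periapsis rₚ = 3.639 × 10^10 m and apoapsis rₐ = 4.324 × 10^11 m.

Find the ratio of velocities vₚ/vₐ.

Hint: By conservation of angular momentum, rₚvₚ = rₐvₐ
rₚ = 3.639 × 10^10 m
rₐ = 4.324 × 10^11 m
rₚvₚ = rₐvₐ  ⇒  vₚ/vₐ = rₐ/rₚ
vₚ/vₐ = (4.324 × 10^11) / (3.639 × 10^10) = 11.8824

Final answer: vₚ/vₐ = 11.88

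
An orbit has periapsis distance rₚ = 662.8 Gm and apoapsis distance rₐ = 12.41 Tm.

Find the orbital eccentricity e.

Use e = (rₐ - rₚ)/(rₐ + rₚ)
rₚ = 662.8 Gm = 6.628 × 10^11 m
rₐ = 12.41 Tm = 1.241 × 10^13 m
rₐ − rₚ = 1.17472 × 10^13 m
rₐ + rₚ = 1.30728 × 10^13 m
e = (rₐ − rₚ)/(rₐ + rₚ) = 0.898599

Final answer: e = 0.8986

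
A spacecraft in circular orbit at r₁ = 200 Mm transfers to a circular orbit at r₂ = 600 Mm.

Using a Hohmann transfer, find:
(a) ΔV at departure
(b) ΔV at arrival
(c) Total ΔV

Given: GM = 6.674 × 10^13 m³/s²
r₁ = 200 Mm = 2 × 10^8 m
r₂ = 600 Mm = 6 × 10^8 m
GM = 6.674 × 10^13 m³/s²
Transfer ellipse: a_t = (r₁ + r₂)/2 = 4 × 10^8 m
Circular speed at r₁: v₁ = √(GM/r₁) = 577.668 m/s
Transfer speed at r₁ (periapsis): v₁ₜ = √(GM(2/r₁ − 1/a_t)) = 707.496 m/s
(a) ΔV₁ = v₁ₜ − v₁ = 129.828 m/s ≈ 129.8 m/s
Circular speed at r₂: v₂ = √(GM/r₂) = 333.517 m/s
Transfer speed at r₂ (apoapsis): v₂ₜ = √(GM(2/r₂ − 1/a_t)) = 235.832 m/s
(b) ΔV₂ = v₂ − v₂ₜ = 97.6848 m/s ≈ 97.68 m/s
(c) ΔV_total = ΔV₁ + ΔV₂ = 227.513 m/s ≈ 227.5 m/s

Final answer:
(a) ΔV₁ = 129.8 m/s
(b) ΔV₂ = 97.68 m/s
(c) ΔV_total = 227.5 m/s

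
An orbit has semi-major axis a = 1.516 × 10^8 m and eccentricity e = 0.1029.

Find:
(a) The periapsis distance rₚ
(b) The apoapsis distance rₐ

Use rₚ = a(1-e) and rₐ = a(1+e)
a = 1.516 × 10^8 m
e = 0.1029:  1 − e = 0.8971,  1 + e = 1.1029
(a) rₚ = a(1 − e) = 1.516 × 10^8 m × 0.8971 = 1.36 × 10^8 m ≈ 1.36 × 10^8 m
(b) rₐ = a(1 + e) = 1.516 × 10^8 m × 1.1029 = 1.672 × 10^8 m ≈ 1.672 × 10^8 m

Final answer:
(a) rₚ = 1.36 × 10^8 m
(b) rₐ = 1.672 × 10^8 m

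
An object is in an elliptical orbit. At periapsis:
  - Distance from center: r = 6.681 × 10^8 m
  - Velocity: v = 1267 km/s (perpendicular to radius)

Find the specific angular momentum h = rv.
r = 6.681 × 10^8 m
v = 1267 km/s = 1.267 × 10^6 m/s
h = rv = 6.681 × 10^8 × 1.267 × 10^6 = 8.46483 × 10^14 m²/s ≈ 8.465 × 10^14 m²/s

Final answer: h = 8.465 × 10^14 m²/s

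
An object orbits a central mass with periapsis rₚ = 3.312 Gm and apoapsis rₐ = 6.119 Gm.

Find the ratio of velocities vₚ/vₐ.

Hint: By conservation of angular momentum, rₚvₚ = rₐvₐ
rₚ = 3.312 Gm = 3.312 × 10^9 m
rₐ = 6.119 Gm = 6.119 × 10^9 m
rₚvₚ = rₐvₐ  ⇒  vₚ/vₐ = rₐ/rₚ
vₚ/vₐ = (6.119 × 10^9) / (3.312 × 10^9) = 1.84752

Final answer: vₚ/vₐ = 1.848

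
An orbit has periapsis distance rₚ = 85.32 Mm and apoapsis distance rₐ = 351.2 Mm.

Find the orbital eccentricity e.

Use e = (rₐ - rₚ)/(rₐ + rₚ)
rₚ = 85.32 Mm = 8.532 × 10^7 m
rₐ = 351.2 Mm = 3.512 × 10^8 m
rₐ − rₚ = 2.6588 × 10^8 m
rₐ + rₚ = 4.3652 × 10^8 m
e = (rₐ − rₚ)/(rₐ + rₚ) = 0.60909

Final answer: e = 0.6091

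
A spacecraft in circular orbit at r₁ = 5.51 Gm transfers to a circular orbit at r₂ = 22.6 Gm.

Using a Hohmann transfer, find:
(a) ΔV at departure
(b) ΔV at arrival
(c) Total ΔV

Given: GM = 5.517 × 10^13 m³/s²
r₁ = 5.51 Gm = 5.51 × 10^9 m
r₂ = 22.6 Gm = 2.26 × 10^10 m
GM = 5.517 × 10^13 m³/s²
Transfer ellipse: a_t = (r₁ + r₂)/2 = 1.4055 × 10^10 m
Circular speed at r₁: v₁ = √(GM/r₁) = 100.064 m/s
Transfer speed at r₁ (periapsis): v₁ₜ = √(GM(2/r₁ − 1/a_t)) = 126.886 m/s
(a) ΔV₁ = v₁ₜ − v₁ = 26.8227 m/s ≈ 26.82 m/s
Circular speed at r₂: v₂ = √(GM/r₂) = 49.408 m/s
Transfer speed at r₂ (apoapsis): v₂ₜ = √(GM(2/r₂ − 1/a_t)) = 30.9355 m/s
(b) ΔV₂ = v₂ − v₂ₜ = 18.4725 m/s ≈ 18.47 m/s
(c) ΔV_total = ΔV₁ + ΔV₂ = 45.2952 m/s ≈ 45.3 m/s

Final answer:
(a) ΔV₁ = 26.82 m/s
(b) ΔV₂ = 18.47 m/s
(c) ΔV_total = 45.3 m/s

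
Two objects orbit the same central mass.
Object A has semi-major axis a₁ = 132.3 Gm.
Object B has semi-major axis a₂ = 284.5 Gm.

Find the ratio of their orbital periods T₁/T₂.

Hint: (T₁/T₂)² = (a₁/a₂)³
a₁ = 132.3 Gm = 1.323 × 10^11 m
a₂ = 284.5 Gm = 2.845 × 10^11 m
a₁/a₂ = 0.465026
T₁/T₂ = (a₁/a₂)^(3/2) = (0.465026)^1.5 = 0.317115

Final answer: T₁/T₂ = 0.3171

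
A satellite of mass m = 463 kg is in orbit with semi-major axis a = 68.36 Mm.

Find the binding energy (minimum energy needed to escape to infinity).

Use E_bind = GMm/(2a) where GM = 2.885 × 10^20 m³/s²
a = 68.36 Mm = 6.836 × 10^7 m
GM = 2.885 × 10^20 m³/s²
m = 463 kg
GMm = 2.885 × 10^20 × 463 = 1.33575 × 10^23 m³·kg/s²
2a = 1.3672 × 10^8 m
E_bind = GMm/(2a) = 9.77 × 10^14 J ≈ 977 TJ

Final answer: 977 TJ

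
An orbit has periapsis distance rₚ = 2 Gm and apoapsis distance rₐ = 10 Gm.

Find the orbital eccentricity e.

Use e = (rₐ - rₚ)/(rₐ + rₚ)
rₚ = 2 Gm = 2 × 10^9 m
rₐ = 10 Gm = 1 × 10^10 m
rₐ − rₚ = 8 × 10^9 m
rₐ + rₚ = 1.2 × 10^10 m
e = (rₐ − rₚ)/(rₐ + rₚ) = 0.666667

Final answer: e = 0.6667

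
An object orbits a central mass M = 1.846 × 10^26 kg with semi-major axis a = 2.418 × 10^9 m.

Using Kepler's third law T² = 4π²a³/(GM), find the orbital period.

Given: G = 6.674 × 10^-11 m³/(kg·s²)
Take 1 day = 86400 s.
M = 1.846 × 10^26 kg
GM = G × M = 6.674 × 10^-11 × 1.846 × 10^26 = 1.23202 × 10^16 m³/s²
a = 2.418 × 10^9 m
a³ = 1.41374 × 10^28 m³
T = 2π √(a³/GM) = 2π √((1.41374 × 10^28) / (1.23202 × 10^16)) = 2π × 1.07121 × 10^6 s
T = 6.73062 × 10^6 s ≈ 77.9 days

Final answer: 77.9 days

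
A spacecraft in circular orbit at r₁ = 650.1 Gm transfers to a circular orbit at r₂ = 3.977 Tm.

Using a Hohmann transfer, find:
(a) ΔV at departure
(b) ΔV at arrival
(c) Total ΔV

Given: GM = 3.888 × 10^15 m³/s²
r₁ = 650.1 Gm = 6.501 × 10^11 m
r₂ = 3.977 Tm = 3.977 × 10^12 m
GM = 3.888 × 10^15 m³/s²
Transfer ellipse: a_t = (r₁ + r₂)/2 = 2.31355 × 10^12 m
Circular speed at r₁: v₁ = √(GM/r₁) = 77.3345 m/s
Transfer speed at r₁ (periapsis): v₁ₜ = √(GM(2/r₁ − 1/a_t)) = 101.394 m/s
(a) ΔV₁ = v₁ₜ − v₁ = 24.0593 m/s ≈ 24.06 m/s
Circular speed at r₂: v₂ = √(GM/r₂) = 31.2669 m/s
Transfer speed at r₂ (apoapsis): v₂ₜ = √(GM(2/r₂ − 1/a_t)) = 16.5743 m/s
(b) ΔV₂ = v₂ − v₂ₜ = 14.6926 m/s ≈ 14.69 m/s
(c) ΔV_total = ΔV₁ + ΔV₂ = 38.7519 m/s ≈ 38.75 m/s

Final answer:
(a) ΔV₁ = 24.06 m/s
(b) ΔV₂ = 14.69 m/s
(c) ΔV_total = 38.75 m/s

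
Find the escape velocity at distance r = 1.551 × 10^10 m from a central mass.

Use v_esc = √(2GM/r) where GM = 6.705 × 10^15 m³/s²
r = 1.551 × 10^10 m
GM = 6.705 × 10^15 m³/s²
2GM/r = 2 × (6.705 × 10^15) / (1.551 × 10^10) = 864603 m²/s²
v_esc = √(2GM/r) = 929.841 m/s ≈ 929.8 m/s

Final answer: 929.8 m/s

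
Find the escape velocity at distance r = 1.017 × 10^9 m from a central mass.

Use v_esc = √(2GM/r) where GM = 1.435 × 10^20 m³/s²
r = 1.017 × 10^9 m
GM = 1.435 × 10^20 m³/s²
2GM/r = 2 × (1.435 × 10^20) / (1.017 × 10^9) = 2.82203 × 10^11 m²/s²
v_esc = √(2GM/r) = 531227 m/s ≈ 531.2 km/s

Final answer: 531.2 km/s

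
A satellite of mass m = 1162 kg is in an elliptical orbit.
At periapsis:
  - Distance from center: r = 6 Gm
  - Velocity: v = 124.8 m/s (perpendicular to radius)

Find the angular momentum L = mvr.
r = 6 Gm = 6 × 10^9 m
v = 124.8 m/s
vr = 124.8 × 6 × 10^9 = 7.488 × 10^11 m²/s
L = m × vr = 1162 × 7.488 × 10^11 = 8.70106 × 10^14 kg·m²/s ≈ 8.701 × 10^14 kg·m²/s

Final answer: L = 8.701 × 10^14 kg·m²/s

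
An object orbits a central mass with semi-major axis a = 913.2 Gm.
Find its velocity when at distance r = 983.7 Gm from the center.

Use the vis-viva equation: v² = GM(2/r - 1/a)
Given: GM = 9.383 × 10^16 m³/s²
a = 913.2 Gm = 9.132 × 10^11 m
r = 983.7 Gm = 9.837 × 10^11 m
GM = 9.383 × 10^16 m³/s²
2/r − 1/a = 2.03314 × 10^-12 − 1.09505 × 10^-12 = 9.3809 × 10^-13 m⁻¹
v² = GM (2/r − 1/a) = 88021 m²/s²
v = 296.683 m/s ≈ 296.7 m/s

Final answer: 296.7 m/s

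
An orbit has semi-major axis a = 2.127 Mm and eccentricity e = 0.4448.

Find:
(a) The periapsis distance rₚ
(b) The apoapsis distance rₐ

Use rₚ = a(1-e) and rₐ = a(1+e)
a = 2.127 Mm = 2.127 × 10^6 m
e = 0.4448:  1 − e = 0.5552,  1 + e = 1.4448
(a) rₚ = a(1 − e) = 2.127 × 10^6 m × 0.5552 = 1.18091 × 10^6 m ≈ 1.181 Mm
(b) rₐ = a(1 + e) = 2.127 × 10^6 m × 1.4448 = 3.07309 × 10^6 m ≈ 3.073 Mm

Final answer:
(a) rₚ = 1.181 Mm
(b) rₐ = 3.073 Mm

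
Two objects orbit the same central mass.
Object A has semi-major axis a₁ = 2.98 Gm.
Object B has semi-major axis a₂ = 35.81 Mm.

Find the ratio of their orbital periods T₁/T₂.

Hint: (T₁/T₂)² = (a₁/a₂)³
a₁ = 2.98 Gm = 2.98 × 10^9 m
a₂ = 35.81 Mm = 3.581 × 10^7 m
a₁/a₂ = 83.217
T₁/T₂ = (a₁/a₂)^(3/2) = (83.217)^1.5 = 759.133

Final answer: T₁/T₂ = 759.1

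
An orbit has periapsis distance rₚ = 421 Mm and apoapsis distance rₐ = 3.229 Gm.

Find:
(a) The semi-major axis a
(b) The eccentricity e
rₚ = 421 Mm = 4.21 × 10^8 m
rₐ = 3.229 Gm = 3.229 × 10^9 m
(a) a = (rₚ + rₐ)/2 = 1.825 × 10^9 m ≈ 1.825 Gm
(b) e = (rₐ − rₚ)/(rₐ + rₚ) = (2.808 × 10^9) / (3.65 × 10^9) = 0.769315

Final answer:
(a) a = 1.825 Gm
(b) e = 0.7693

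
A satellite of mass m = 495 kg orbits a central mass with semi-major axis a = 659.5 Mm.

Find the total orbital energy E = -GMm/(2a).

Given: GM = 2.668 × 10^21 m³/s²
a = 659.5 Mm = 6.595 × 10^8 m
GM = 2.668 × 10^21 m³/s²
2a = 1.319 × 10^9 m
GMm = 2.668 × 10^21 × 495 = 1.32066 × 10^24 m³·kg/s²
E = −GMm/(2a) = -1.00126 × 10^15 J ≈ -1.001 PJ

Final answer: -1.001 PJ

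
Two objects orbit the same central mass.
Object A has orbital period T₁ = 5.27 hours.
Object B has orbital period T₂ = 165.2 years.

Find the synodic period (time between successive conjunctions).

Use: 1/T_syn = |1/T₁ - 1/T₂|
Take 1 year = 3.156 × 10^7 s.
T₁ = 5.27 hours = 18972 s
T₂ = 165.2 years = 5.21371 × 10^9 s
1/T₁ = 5.27093 × 10^-5 s⁻¹
1/T₂ = 1.91802 × 10^-10 s⁻¹
|1/T₁ − 1/T₂| = 5.27091 × 10^-5 s⁻¹
T_syn = 1 / |1/T₁ − 1/T₂| = 18972.1 s ≈ 5.27 hours

Final answer: T_syn = 5.27 hours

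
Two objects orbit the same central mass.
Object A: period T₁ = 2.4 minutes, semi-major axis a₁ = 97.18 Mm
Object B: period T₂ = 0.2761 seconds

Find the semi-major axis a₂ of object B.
T₁ = 2.4 minutes = 144 s
T₂ = 0.2761 seconds
a₁ = 97.18 Mm = 9.718 × 10^7 m
Kepler's third law: (T₂/T₁)² = (a₂/a₁)³  ⇒  a₂ = a₁ (T₂/T₁)^(2/3)
T₂/T₁ = 0.00191736
(T₂/T₁)^(2/3) = 0.0154337
a₂ = 9.718 × 10^7 m × 0.0154337 = 1.49984 × 10^6 m ≈ 1.5 Mm

Final answer: a₂ = 1.5 Mm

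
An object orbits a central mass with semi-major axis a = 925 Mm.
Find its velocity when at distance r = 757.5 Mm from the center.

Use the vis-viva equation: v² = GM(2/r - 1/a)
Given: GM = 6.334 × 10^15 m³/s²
a = 925 Mm = 9.25 × 10^8 m
r = 757.5 Mm = 7.575 × 10^8 m
GM = 6.334 × 10^15 m³/s²
2/r − 1/a = 2.64026 × 10^-9 − 1.08108 × 10^-9 = 1.55918 × 10^-9 m⁻¹
v² = GM (2/r − 1/a) = 9.87586 × 10^6 m²/s²
v = 3142.59 m/s ≈ 3.143 km/s

Final answer: 3.143 km/s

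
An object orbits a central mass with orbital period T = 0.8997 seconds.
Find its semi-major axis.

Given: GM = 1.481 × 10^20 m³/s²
T = 0.8997 seconds
GM = 1.481 × 10^20 m³/s²
Kepler's third law: a³ = GM T² / (4π²)
T² = 0.80946 s²
a³ = (1.481 × 10^20) × 0.80946 / (4π²) = 3.03662 × 10^18 m³
a = (a³)^(1/3) = 1.44809 × 10^6 m ≈ 1.448 Mm

Final answer: 1.448 Mm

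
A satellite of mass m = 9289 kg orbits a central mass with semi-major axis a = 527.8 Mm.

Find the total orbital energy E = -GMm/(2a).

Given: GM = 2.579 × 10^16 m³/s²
a = 527.8 Mm = 5.278 × 10^8 m
GM = 2.579 × 10^16 m³/s²
2a = 1.0556 × 10^9 m
GMm = 2.579 × 10^16 × 9289 = 2.39563 × 10^20 m³·kg/s²
E = −GMm/(2a) = -2.26945 × 10^11 J ≈ -226.9 GJ

Final answer: -226.9 GJ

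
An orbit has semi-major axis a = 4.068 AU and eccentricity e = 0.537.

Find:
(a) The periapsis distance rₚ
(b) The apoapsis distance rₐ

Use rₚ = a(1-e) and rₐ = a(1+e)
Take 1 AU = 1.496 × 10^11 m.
a = 4.068 AU = 6.08573 × 10^11 m
e = 0.537:  1 − e = 0.463,  1 + e = 1.537
(a) rₚ = a(1 − e) = 6.08573 × 10^11 m × 0.463 = 2.81769 × 10^11 m ≈ 1.883 AU
(b) rₐ = a(1 + e) = 6.08573 × 10^11 m × 1.537 = 9.35376 × 10^11 m ≈ 6.253 AU

Final answer:
(a) rₚ = 1.883 AU
(b) rₐ = 6.253 AU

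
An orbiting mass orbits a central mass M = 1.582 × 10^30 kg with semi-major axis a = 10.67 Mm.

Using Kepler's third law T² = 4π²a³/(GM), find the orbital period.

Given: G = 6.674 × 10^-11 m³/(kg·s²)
M = 1.582 × 10^30 kg
GM = G × M = 6.674 × 10^-11 × 1.582 × 10^30 = 1.05583 × 10^20 m³/s²
a = 10.67 Mm = 1.067 × 10^7 m
a³ = 1.21477 × 10^21 m³
T = 2π √(a³/GM) = 2π √((1.21477 × 10^21) / (1.05583 × 10^20)) = 2π × 3.39196 s
T = 21.3123 s ≈ 21.31 seconds

Final answer: 21.31 seconds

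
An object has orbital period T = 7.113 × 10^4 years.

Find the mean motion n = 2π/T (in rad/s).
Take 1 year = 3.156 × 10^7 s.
T = 7.113 × 10^4 years = 2.24486 × 10^12 s
n = 2π / (2.24486 × 10^12 s) = 2.79892 × 10^-12 rad/s ≈ 2.799 × 10^-12 rad/s

Final answer: n = 2.799 × 10^-12 rad/s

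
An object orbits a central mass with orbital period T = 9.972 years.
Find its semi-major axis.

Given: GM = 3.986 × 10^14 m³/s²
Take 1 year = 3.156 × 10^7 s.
T = 9.972 years = 3.14716 × 10^8 s
GM = 3.986 × 10^14 m³/s²
Kepler's third law: a³ = GM T² / (4π²)
T² = 9.90464 × 10^16 s²
a³ = (3.986 × 10^14) × (9.90464 × 10^16) / (4π²) = 1.00004 × 10^30 m³
a = (a³)^(1/3) = 1.00001 × 10^10 m ≈ 10 Gm

Final answer: 10 Gm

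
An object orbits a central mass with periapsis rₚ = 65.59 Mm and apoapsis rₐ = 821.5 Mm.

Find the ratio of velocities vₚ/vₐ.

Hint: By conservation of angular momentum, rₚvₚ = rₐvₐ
rₚ = 65.59 Mm = 6.559 × 10^7 m
rₐ = 821.5 Mm = 8.215 × 10^8 m
rₚvₚ = rₐvₐ  ⇒  vₚ/vₐ = rₐ/rₚ
vₚ/vₐ = (8.215 × 10^8) / (6.559 × 10^7) = 12.5248

Final answer: vₚ/vₐ = 12.52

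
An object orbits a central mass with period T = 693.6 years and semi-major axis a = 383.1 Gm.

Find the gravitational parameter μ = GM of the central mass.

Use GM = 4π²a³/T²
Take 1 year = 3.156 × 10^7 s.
T = 693.6 years = 2.189 × 10^10 s
a = 383.1 Gm = 3.831 × 10^11 m
a³ = 5.62259 × 10^34 m³
T² = 4.79173 × 10^20 s²
GM = 4π² × (5.62259 × 10^34) / (4.79173 × 10^20) = 4.63238 × 10^15 m³/s²
GM ≈ 4.632 × 10^15 m³/s²

Final answer: GM = 4.632 × 10^15 m³/s²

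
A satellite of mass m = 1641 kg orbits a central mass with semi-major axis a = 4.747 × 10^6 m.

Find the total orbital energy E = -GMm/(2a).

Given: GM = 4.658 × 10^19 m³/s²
a = 4.747 × 10^6 m
GM = 4.658 × 10^19 m³/s²
2a = 9.494 × 10^6 m
GMm = 4.658 × 10^19 × 1641 = 7.64378 × 10^22 m³·kg/s²
E = −GMm/(2a) = -8.05117 × 10^15 J ≈ -8.051 PJ

Final answer: -8.051 PJ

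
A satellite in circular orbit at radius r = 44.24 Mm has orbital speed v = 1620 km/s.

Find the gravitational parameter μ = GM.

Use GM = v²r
r = 44.24 Mm = 4.424 × 10^7 m
v = 1620 km/s = 1.62 × 10^6 m/s
v² = 2.6244 × 10^12 m²/s²
GM = v²r = 2.6244 × 10^12 × 4.424 × 10^7 = 1.16103 × 10^20 m³/s²
GM ≈ 1.161 × 10^20 m³/s²

Final answer: GM = 1.161 × 10^20 m³/s²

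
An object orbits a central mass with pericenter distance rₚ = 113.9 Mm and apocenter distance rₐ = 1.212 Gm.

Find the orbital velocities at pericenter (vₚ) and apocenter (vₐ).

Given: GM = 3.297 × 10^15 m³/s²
rₚ = 113.9 Mm = 1.139 × 10^8 m
rₐ = 1.212 Gm = 1.212 × 10^9 m
GM = 3.297 × 10^15 m³/s²
a = (rₚ + rₐ)/2 = 6.6295 × 10^8 m
Vis-viva: v² = GM (2/r − 1/a)
vₚ² = 3.297 × 10^15 × (1.75593 × 10^-8 − 1.50841 × 10^-9) = 5.29197 × 10^7 m²/s²
vₚ = 7274.59 m/s ≈ 7.275 km/s
vₐ² = 3.297 × 10^15 × (1.65017 × 10^-9 − 1.50841 × 10^-9) = 467368 m²/s²
vₐ = 683.643 m/s ≈ 683.6 m/s

Final answer: vₚ = 7.275 km/s, vₐ = 683.6 m/s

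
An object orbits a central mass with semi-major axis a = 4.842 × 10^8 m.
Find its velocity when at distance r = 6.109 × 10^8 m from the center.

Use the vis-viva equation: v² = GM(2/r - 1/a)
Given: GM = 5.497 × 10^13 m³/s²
a = 4.842 × 10^8 m
r = 6.109 × 10^8 m
GM = 5.497 × 10^13 m³/s²
2/r − 1/a = 3.27386 × 10^-9 − 2.06526 × 10^-9 = 1.2086 × 10^-9 m⁻¹
v² = GM (2/r − 1/a) = 66436.5 m²/s²
v = 257.753 m/s ≈ 257.8 m/s

Final answer: 257.8 m/s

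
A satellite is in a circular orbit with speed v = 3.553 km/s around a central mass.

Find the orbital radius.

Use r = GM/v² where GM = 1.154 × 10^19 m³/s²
v = 3.553 km/s = 3553 m/s
GM = 1.154 × 10^19 m³/s²
v² = 1.26238 × 10^7 m²/s²
r = GM/v² = (1.154 × 10^19) / (1.26238 × 10^7) = 9.14146 × 10^11 m ≈ 914.1 Gm

Final answer: 914.1 Gm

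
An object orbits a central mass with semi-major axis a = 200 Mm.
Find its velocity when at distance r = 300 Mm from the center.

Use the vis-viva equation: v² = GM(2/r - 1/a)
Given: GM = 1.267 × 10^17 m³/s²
a = 200 Mm = 2 × 10^8 m
r = 300 Mm = 3 × 10^8 m
GM = 1.267 × 10^17 m³/s²
2/r − 1/a = 6.66667 × 10^-9 − 5 × 10^-9 = 1.66667 × 10^-9 m⁻¹
v² = GM (2/r − 1/a) = 2.11167 × 10^8 m²/s²
v = 14531.6 m/s ≈ 14.53 km/s

Final answer: 14.53 km/s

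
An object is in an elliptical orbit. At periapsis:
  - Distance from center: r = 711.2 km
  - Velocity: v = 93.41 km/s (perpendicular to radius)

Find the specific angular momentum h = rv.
r = 711.2 km = 711200 m
v = 93.41 km/s = 93410 m/s
h = rv = 711200 × 93410 = 6.64332 × 10^10 m²/s ≈ 6.643 × 10^10 m²/s

Final answer: h = 6.643 × 10^10 m²/s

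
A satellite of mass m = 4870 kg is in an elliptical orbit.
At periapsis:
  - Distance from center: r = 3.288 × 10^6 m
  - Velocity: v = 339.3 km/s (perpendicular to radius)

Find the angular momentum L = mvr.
r = 3.288 × 10^6 m
v = 339.3 km/s = 339300 m/s
vr = 339300 × 3.288 × 10^6 = 1.11562 × 10^12 m²/s
L = m × vr = 4870 × 1.11562 × 10^12 = 5.43306 × 10^15 kg·m²/s ≈ 5.433 × 10^15 kg·m²/s

Final answer: L = 5.433 × 10^15 kg·m²/s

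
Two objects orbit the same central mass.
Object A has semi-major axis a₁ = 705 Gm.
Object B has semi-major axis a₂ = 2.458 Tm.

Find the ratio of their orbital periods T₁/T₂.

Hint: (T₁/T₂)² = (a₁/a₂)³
a₁ = 705 Gm = 7.05 × 10^11 m
a₂ = 2.458 Tm = 2.458 × 10^12 m
a₁/a₂ = 0.286819
T₁/T₂ = (a₁/a₂)^(3/2) = (0.286819)^1.5 = 0.153607

Final answer: T₁/T₂ = 0.1536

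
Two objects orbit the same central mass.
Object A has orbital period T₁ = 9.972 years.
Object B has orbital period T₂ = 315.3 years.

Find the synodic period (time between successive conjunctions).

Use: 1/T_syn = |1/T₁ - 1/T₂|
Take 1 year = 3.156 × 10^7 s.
T₁ = 9.972 years = 3.14716 × 10^8 s
T₂ = 315.3 years = 9.95087 × 10^9 s
1/T₁ = 3.17746 × 10^-9 s⁻¹
1/T₂ = 1.00494 × 10^-10 s⁻¹
|1/T₁ − 1/T₂| = 3.07697 × 10^-9 s⁻¹
T_syn = 1 / |1/T₁ − 1/T₂| = 3.24995 × 10^8 s ≈ 10.3 years

Final answer: T_syn = 10.3 years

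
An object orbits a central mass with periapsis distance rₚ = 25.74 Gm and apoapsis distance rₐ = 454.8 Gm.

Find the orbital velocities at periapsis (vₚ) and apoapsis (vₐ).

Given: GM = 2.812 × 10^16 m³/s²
rₚ = 25.74 Gm = 2.574 × 10^10 m
rₐ = 454.8 Gm = 4.548 × 10^11 m
GM = 2.812 × 10^16 m³/s²
a = (rₚ + rₐ)/2 = 2.4027 × 10^11 m
Vis-viva: v² = GM (2/r − 1/a)
vₚ² = 2.812 × 10^16 × (7.77001 × 10^-11 − 4.16198 × 10^-12) = 2.06789 × 10^6 m²/s²
vₚ = 1438.02 m/s ≈ 1.438 km/s
vₐ² = 2.812 × 10^16 × (4.39754 × 10^-12 − 4.16198 × 10^-12) = 6623.75 m²/s²
vₐ = 81.3864 m/s ≈ 81.39 m/s

Final answer: vₚ = 1.438 km/s, vₐ = 81.39 m/s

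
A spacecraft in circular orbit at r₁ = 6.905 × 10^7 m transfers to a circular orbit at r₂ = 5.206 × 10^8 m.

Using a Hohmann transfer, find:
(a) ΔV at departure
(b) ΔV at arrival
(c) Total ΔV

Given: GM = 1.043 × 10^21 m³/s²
r₁ = 6.905 × 10^7 m
r₂ = 5.206 × 10^8 m
GM = 1.043 × 10^21 m³/s²
Transfer ellipse: a_t = (r₁ + r₂)/2 = 2.94825 × 10^8 m
Circular speed at r₁: v₁ = √(GM/r₁) = 3.88651 × 10^6 m/s
Transfer speed at r₁ (periapsis): v₁ₜ = √(GM(2/r₁ − 1/a_t)) = 5.16452 × 10^6 m/s
(a) ΔV₁ = v₁ₜ − v₁ = 1.27801 × 10^6 m/s ≈ 1278 km/s
Circular speed at r₂: v₂ = √(GM/r₂) = 1.41544 × 10^6 m/s
Transfer speed at r₂ (apoapsis): v₂ₜ = √(GM(2/r₂ − 1/a_t)) = 684999 m/s
(b) ΔV₂ = v₂ − v₂ₜ = 730437 m/s ≈ 730.4 km/s
(c) ΔV_total = ΔV₁ + ΔV₂ = 2.00845 × 10^6 m/s ≈ 2008 km/s

Final answer:
(a) ΔV₁ = 1278 km/s
(b) ΔV₂ = 730.4 km/s
(c) ΔV_total = 2008 km/s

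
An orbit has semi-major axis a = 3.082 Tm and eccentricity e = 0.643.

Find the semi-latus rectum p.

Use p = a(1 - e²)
a = 3.082 Tm = 3.082 × 10^12 m
e = 0.643,  e² = 0.413449,  1 − e² = 0.586551
p = a(1 − e²) = 3.082 × 10^12 m × 0.586551 = 1.80775 × 10^12 m ≈ 1.808 Tm

Final answer: p = 1.808 Tm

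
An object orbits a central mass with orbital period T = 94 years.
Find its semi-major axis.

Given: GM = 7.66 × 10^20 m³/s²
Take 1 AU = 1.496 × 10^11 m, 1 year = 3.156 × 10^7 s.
T = 94 years = 2.96664 × 10^9 s
GM = 7.66 × 10^20 m³/s²
Kepler's third law: a³ = GM T² / (4π²)
T² = 8.80095 × 10^18 s²
a³ = (7.66 × 10^20) × (8.80095 × 10^18) / (4π²) = 1.70765 × 10^38 m³
a = (a³)^(1/3) = 5.54795 × 10^12 m ≈ 37.09 AU

Final answer: 37.09 AU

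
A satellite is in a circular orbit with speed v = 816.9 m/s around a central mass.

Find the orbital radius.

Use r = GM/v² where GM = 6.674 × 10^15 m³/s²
v = 816.9 m/s
GM = 6.674 × 10^15 m³/s²
v² = 667326 m²/s²
r = GM/v² = (6.674 × 10^15) / 667326 = 1.00011 × 10^10 m ≈ 10 Gm

Final answer: 10 Gm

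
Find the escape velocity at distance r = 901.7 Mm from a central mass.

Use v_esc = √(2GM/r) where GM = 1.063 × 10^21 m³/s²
r = 901.7 Mm = 9.017 × 10^8 m
GM = 1.063 × 10^21 m³/s²
2GM/r = 2 × (1.063 × 10^21) / (9.017 × 10^8) = 2.35777 × 10^12 m²/s²
v_esc = √(2GM/r) = 1.5355 × 10^6 m/s ≈ 1536 km/s

Final answer: 1536 km/s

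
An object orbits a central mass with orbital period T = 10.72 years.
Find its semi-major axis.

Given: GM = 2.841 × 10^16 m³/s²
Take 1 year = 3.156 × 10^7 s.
T = 10.72 years = 3.38323 × 10^8 s
GM = 2.841 × 10^16 m³/s²
Kepler's third law: a³ = GM T² / (4π²)
T² = 1.14463 × 10^17 s²
a³ = (2.841 × 10^16) × (1.14463 × 10^17) / (4π²) = 8.23711 × 10^31 m³
a = (a³)^(1/3) = 4.35103 × 10^10 m ≈ 43.51 Gm

Final answer: 43.51 Gm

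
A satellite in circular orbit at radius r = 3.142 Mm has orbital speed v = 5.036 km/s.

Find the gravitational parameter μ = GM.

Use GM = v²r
r = 3.142 Mm = 3.142 × 10^6 m
v = 5.036 km/s = 5036 m/s
v² = 2.53613 × 10^7 m²/s²
GM = v²r = 2.53613 × 10^7 × 3.142 × 10^6 = 7.96852 × 10^13 m³/s²
GM ≈ 7.969 × 10^13 m³/s²

Final answer: GM = 7.969 × 10^13 m³/s²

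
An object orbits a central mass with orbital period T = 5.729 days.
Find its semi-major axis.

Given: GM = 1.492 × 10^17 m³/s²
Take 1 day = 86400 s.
T = 5.729 days = 494986 s
GM = 1.492 × 10^17 m³/s²
Kepler's third law: a³ = GM T² / (4π²)
T² = 2.45011 × 10^11 s²
a³ = (1.492 × 10^17) × (2.45011 × 10^11) / (4π²) = 9.25964 × 10^26 m³
a = (a³)^(1/3) = 9.74686 × 10^8 m ≈ 974.7 Mm

Final answer: 974.7 Mm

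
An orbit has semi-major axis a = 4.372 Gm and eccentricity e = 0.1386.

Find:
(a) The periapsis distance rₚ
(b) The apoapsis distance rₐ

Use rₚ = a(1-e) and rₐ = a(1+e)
a = 4.372 Gm = 4.372 × 10^9 m
e = 0.1386:  1 − e = 0.8614,  1 + e = 1.1386
(a) rₚ = a(1 − e) = 4.372 × 10^9 m × 0.8614 = 3.76604 × 10^9 m ≈ 3.766 Gm
(b) rₐ = a(1 + e) = 4.372 × 10^9 m × 1.1386 = 4.97796 × 10^9 m ≈ 4.978 Gm

Final answer:
(a) rₚ = 3.766 Gm
(b) rₐ = 4.978 Gm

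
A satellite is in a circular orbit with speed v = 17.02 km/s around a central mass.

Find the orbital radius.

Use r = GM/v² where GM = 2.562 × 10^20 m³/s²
v = 17.02 km/s = 17020 m/s
GM = 2.562 × 10^20 m³/s²
v² = 2.8968 × 10^8 m²/s²
r = GM/v² = (2.562 × 10^20) / (2.8968 × 10^8) = 8.84423 × 10^11 m ≈ 884.4 Gm

Final answer: 884.4 Gm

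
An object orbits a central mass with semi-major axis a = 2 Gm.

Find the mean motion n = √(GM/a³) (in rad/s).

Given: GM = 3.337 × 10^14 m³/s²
a = 2 Gm = 2 × 10^9 m
GM = 3.337 × 10^14 m³/s²
a³ = 8 × 10^27 m³
GM/a³ = (3.337 × 10^14) / (8 × 10^27) = 4.17125 × 10^-14 s⁻²
n = √(GM/a³) = 2.04236 × 10^-7 rad/s ≈ 2.042 × 10^-7 rad/s

Final answer: n = 2.042 × 10^-7 rad/s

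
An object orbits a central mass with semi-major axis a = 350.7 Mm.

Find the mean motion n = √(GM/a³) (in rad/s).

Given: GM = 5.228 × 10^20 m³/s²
a = 350.7 Mm = 3.507 × 10^8 m
GM = 5.228 × 10^20 m³/s²
a³ = 4.31328 × 10^25 m³
GM/a³ = (5.228 × 10^20) / (4.31328 × 10^25) = 1.21207 × 10^-5 s⁻²
n = √(GM/a³) = 0.00348148 rad/s ≈ 0.003481 rad/s

Final answer: n = 0.003481 rad/s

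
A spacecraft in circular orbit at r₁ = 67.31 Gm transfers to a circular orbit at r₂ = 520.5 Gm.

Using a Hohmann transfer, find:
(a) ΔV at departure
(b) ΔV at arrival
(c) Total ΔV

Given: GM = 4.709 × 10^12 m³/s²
r₁ = 67.31 Gm = 6.731 × 10^10 m
r₂ = 520.5 Gm = 5.205 × 10^11 m
GM = 4.709 × 10^12 m³/s²
Transfer ellipse: a_t = (r₁ + r₂)/2 = 2.93905 × 10^11 m
Circular speed at r₁: v₁ = √(GM/r₁) = 8.3642 m/s
Transfer speed at r₁ (periapsis): v₁ₜ = √(GM(2/r₁ − 1/a_t)) = 11.1309 m/s
(a) ΔV₁ = v₁ₜ − v₁ = 2.76673 m/s ≈ 2.767 m/s
Circular speed at r₂: v₂ = √(GM/r₂) = 3.00783 m/s
Transfer speed at r₂ (apoapsis): v₂ₜ = √(GM(2/r₂ − 1/a_t)) = 1.43943 m/s
(b) ΔV₂ = v₂ − v₂ₜ = 1.56841 m/s ≈ 1.568 m/s
(c) ΔV_total = ΔV₁ + ΔV₂ = 4.33513 m/s ≈ 4.335 m/s

Final answer:
(a) ΔV₁ = 2.767 m/s
(b) ΔV₂ = 1.568 m/s
(c) ΔV_total = 4.335 m/s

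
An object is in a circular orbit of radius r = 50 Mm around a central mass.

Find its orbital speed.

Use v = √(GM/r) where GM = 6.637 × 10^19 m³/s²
r = 50 Mm = 5 × 10^7 m
GM = 6.637 × 10^19 m³/s²
GM/r = (6.637 × 10^19) / (5 × 10^7) = 1.3274 × 10^12 m²/s²
v = √(GM/r) = 1.15213 × 10^6 m/s ≈ 1152 km/s

Final answer: 1152 km/s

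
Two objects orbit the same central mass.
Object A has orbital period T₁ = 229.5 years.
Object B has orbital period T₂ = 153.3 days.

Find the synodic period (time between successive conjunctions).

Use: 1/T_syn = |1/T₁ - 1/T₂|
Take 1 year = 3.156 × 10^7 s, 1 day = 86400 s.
T₁ = 229.5 years = 7.24302 × 10^9 s
T₂ = 153.3 days = 1.32451 × 10^7 s
1/T₁ = 1.38064 × 10^-10 s⁻¹
1/T₂ = 7.54995 × 10^-8 s⁻¹
|1/T₁ − 1/T₂| = 7.53614 × 10^-8 s⁻¹
T_syn = 1 / |1/T₁ − 1/T₂| = 1.32694 × 10^7 s ≈ 153.6 days

Final answer: T_syn = 153.6 days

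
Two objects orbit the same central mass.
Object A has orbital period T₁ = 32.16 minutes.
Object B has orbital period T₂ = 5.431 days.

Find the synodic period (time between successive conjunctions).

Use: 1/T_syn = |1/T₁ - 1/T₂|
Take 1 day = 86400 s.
T₁ = 32.16 minutes = 1929.6 s
T₂ = 5.431 days = 469238 s
1/T₁ = 0.000518242 s⁻¹
1/T₂ = 2.13111 × 10^-6 s⁻¹
|1/T₁ − 1/T₂| = 0.000516111 s⁻¹
T_syn = 1 / |1/T₁ − 1/T₂| = 1937.57 s ≈ 32.29 minutes

Final answer: T_syn = 32.29 minutes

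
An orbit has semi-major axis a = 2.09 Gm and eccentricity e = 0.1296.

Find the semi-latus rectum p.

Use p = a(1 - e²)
a = 2.09 Gm = 2.09 × 10^9 m
e = 0.1296,  e² = 0.0167962,  1 − e² = 0.983204
p = a(1 − e²) = 2.09 × 10^9 m × 0.983204 = 2.0549 × 10^9 m ≈ 2.055 Gm

Final answer: p = 2.055 Gm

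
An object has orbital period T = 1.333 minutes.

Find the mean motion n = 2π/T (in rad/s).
T = 1.333 minutes = 79.98 s
n = 2π / 79.98 s = 0.0785595 rad/s ≈ 0.07856 rad/s

Final answer: n = 0.07856 rad/s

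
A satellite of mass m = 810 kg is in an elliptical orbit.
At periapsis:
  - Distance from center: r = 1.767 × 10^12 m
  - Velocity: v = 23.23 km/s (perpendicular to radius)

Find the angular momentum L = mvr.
r = 1.767 × 10^12 m
v = 23.23 km/s = 23230 m/s
vr = 23230 × 1.767 × 10^12 = 4.10474 × 10^16 m²/s
L = m × vr = 810 × 4.10474 × 10^16 = 3.32484 × 10^19 kg·m²/s ≈ 3.325 × 10^19 kg·m²/s

Final answer: L = 3.325 × 10^19 kg·m²/s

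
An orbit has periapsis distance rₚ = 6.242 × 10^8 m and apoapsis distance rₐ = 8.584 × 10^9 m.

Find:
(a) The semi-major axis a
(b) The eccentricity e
rₚ = 6.242 × 10^8 m
rₐ = 8.584 × 10^9 m
(a) a = (rₚ + rₐ)/2 = 4.6041 × 10^9 m ≈ 4.604 × 10^9 m
(b) e = (rₐ − rₚ)/(rₐ + rₚ) = (7.9598 × 10^9) / (9.2082 × 10^9) = 0.864425

Final answer:
(a) a = 4.604 × 10^9 m
(b) e = 0.8644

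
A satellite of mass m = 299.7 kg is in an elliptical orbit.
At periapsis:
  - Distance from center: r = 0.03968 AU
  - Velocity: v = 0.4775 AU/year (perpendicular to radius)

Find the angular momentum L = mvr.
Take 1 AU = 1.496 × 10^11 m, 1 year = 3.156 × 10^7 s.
r = 0.03968 AU = 5.93613 × 10^9 m
v = 0.4775 AU/year = 2263.43 m/s
vr = 2263.43 × 5.93613 × 10^9 = 1.3436 × 10^13 m²/s
L = m × vr = 299.7 × 1.3436 × 10^13 = 4.02678 × 10^15 kg·m²/s ≈ 4.027 × 10^15 kg·m²/s

Final answer: L = 4.027 × 10^15 kg·m²/s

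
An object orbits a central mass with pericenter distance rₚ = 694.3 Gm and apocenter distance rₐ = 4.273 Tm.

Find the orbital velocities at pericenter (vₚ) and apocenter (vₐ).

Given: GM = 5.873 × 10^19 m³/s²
rₚ = 694.3 Gm = 6.943 × 10^11 m
rₐ = 4.273 Tm = 4.273 × 10^12 m
GM = 5.873 × 10^19 m³/s²
a = (rₚ + rₐ)/2 = 2.48365 × 10^12 m
Vis-viva: v² = GM (2/r − 1/a)
vₚ² = 5.873 × 10^19 × (2.8806 × 10^-12 − 4.02633 × 10^-13) = 1.45531 × 10^8 m²/s²
vₚ = 12063.6 m/s ≈ 12.06 km/s
vₐ² = 5.873 × 10^19 × (4.68055 × 10^-13 − 4.02633 × 10^-13) = 3.84223 × 10^6 m²/s²
vₐ = 1960.16 m/s ≈ 1.96 km/s

Final answer: vₚ = 12.06 km/s, vₐ = 1.96 km/s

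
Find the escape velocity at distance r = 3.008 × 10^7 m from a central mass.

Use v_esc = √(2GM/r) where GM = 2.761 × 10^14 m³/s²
r = 3.008 × 10^7 m
GM = 2.761 × 10^14 m³/s²
2GM/r = 2 × (2.761 × 10^14) / (3.008 × 10^7) = 1.83577 × 10^7 m²/s²
v_esc = √(2GM/r) = 4284.59 m/s ≈ 4.285 km/s

Final answer: 4.285 km/s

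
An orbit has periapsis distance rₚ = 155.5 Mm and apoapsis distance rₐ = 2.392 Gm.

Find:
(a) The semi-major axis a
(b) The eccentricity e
rₚ = 155.5 Mm = 1.555 × 10^8 m
rₐ = 2.392 Gm = 2.392 × 10^9 m
(a) a = (rₚ + rₐ)/2 = 1.27375 × 10^9 m ≈ 1.274 Gm
(b) e = (rₐ − rₚ)/(rₐ + rₚ) = (2.2365 × 10^9) / (2.5475 × 10^9) = 0.87792

Final answer:
(a) a = 1.274 Gm
(b) e = 0.8779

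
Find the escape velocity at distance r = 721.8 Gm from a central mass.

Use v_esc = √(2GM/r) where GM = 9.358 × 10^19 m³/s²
r = 721.8 Gm = 7.218 × 10^11 m
GM = 9.358 × 10^19 m³/s²
2GM/r = 2 × (9.358 × 10^19) / (7.218 × 10^11) = 2.59296 × 10^8 m²/s²
v_esc = √(2GM/r) = 16102.7 m/s ≈ 16.1 km/s

Final answer: 16.1 km/s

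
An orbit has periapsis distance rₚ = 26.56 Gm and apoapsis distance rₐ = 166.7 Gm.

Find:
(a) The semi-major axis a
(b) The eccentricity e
rₚ = 26.56 Gm = 2.656 × 10^10 m
rₐ = 166.7 Gm = 1.667 × 10^11 m
(a) a = (rₚ + rₐ)/2 = 9.663 × 10^10 m ≈ 96.63 Gm
(b) e = (rₐ − rₚ)/(rₐ + rₚ) = (1.4014 × 10^11) / (1.9326 × 10^11) = 0.725137

Final answer:
(a) a = 96.63 Gm
(b) e = 0.7251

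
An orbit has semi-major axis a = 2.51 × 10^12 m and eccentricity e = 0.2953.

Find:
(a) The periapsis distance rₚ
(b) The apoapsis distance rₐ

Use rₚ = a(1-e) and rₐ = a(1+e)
a = 2.51 × 10^12 m
e = 0.2953:  1 − e = 0.7047,  1 + e = 1.2953
(a) rₚ = a(1 − e) = 2.51 × 10^12 m × 0.7047 = 1.7688 × 10^12 m ≈ 1.769 × 10^12 m
(b) rₐ = a(1 + e) = 2.51 × 10^12 m × 1.2953 = 3.2512 × 10^12 m ≈ 3.251 × 10^12 m

Final answer:
(a) rₚ = 1.769 × 10^12 m
(b) rₐ = 3.251 × 10^12 m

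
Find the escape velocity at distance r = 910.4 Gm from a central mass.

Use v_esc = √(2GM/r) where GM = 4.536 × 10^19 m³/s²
r = 910.4 Gm = 9.104 × 10^11 m
GM = 4.536 × 10^19 m³/s²
2GM/r = 2 × (4.536 × 10^19) / (9.104 × 10^11) = 9.96485 × 10^7 m²/s²
v_esc = √(2GM/r) = 9982.41 m/s ≈ 9.982 km/s

Final answer: 9.982 km/s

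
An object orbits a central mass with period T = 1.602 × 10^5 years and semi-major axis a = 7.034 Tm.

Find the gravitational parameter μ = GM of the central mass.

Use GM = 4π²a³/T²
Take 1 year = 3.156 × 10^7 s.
T = 1.602 × 10^5 years = 5.05591 × 10^12 s
a = 7.034 Tm = 7.034 × 10^12 m
a³ = 3.48022 × 10^38 m³
T² = 2.55622 × 10^25 s²
GM = 4π² × (3.48022 × 10^38) / (2.55622 × 10^25) = 5.37487 × 10^14 m³/s²
GM ≈ 5.375 × 10^14 m³/s²

Final answer: GM = 5.375 × 10^14 m³/s²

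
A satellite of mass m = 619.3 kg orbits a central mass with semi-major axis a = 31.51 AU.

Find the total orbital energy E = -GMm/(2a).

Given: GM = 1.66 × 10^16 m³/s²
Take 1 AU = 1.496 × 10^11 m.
a = 31.51 AU = 4.7139 × 10^12 m
GM = 1.66 × 10^16 m³/s²
2a = 9.42779 × 10^12 m
GMm = 1.66 × 10^16 × 619.3 = 1.02804 × 10^19 m³·kg/s²
E = −GMm/(2a) = -1.09043 × 10^6 J ≈ -1.09 MJ

Final answer: -1.09 MJ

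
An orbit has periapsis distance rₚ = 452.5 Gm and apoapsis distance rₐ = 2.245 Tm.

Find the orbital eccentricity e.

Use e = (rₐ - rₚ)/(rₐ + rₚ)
rₚ = 452.5 Gm = 4.525 × 10^11 m
rₐ = 2.245 Tm = 2.245 × 10^12 m
rₐ − rₚ = 1.7925 × 10^12 m
rₐ + rₚ = 2.6975 × 10^12 m
e = (rₐ − rₚ)/(rₐ + rₚ) = 0.664504

Final answer: e = 0.6645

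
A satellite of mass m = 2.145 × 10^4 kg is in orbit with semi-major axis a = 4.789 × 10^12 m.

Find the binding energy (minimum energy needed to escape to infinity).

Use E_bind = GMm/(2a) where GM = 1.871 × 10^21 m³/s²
a = 4.789 × 10^12 m
GM = 1.871 × 10^21 m³/s²
m = 2.145 × 10^4 kg
GMm = 1.871 × 10^21 × 21450 = 4.0133 × 10^25 m³·kg/s²
2a = 9.578 × 10^12 m
E_bind = GMm/(2a) = 4.19012 × 10^12 J ≈ 4.19 TJ

Final answer: 4.19 TJ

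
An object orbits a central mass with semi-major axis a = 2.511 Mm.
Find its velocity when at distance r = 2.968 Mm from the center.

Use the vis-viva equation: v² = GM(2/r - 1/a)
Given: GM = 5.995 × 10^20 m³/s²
a = 2.511 Mm = 2.511 × 10^6 m
r = 2.968 Mm = 2.968 × 10^6 m
GM = 5.995 × 10^20 m³/s²
2/r − 1/a = 6.73854 × 10^-7 − 3.98248 × 10^-7 = 2.75607 × 10^-7 m⁻¹
v² = GM (2/r − 1/a) = 1.65226 × 10^14 m²/s²
v = 1.2854 × 10^7 m/s ≈ 1.285 × 10^4 km/s

Final answer: 1.285 × 10^4 km/s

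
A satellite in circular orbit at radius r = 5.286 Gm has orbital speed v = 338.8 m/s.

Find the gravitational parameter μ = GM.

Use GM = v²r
r = 5.286 Gm = 5.286 × 10^9 m
v = 338.8 m/s
v² = 114785 m²/s²
GM = v²r = 114785 × 5.286 × 10^9 = 6.06756 × 10^14 m³/s²
GM ≈ 6.068 × 10^14 m³/s²

Final answer: GM = 6.068 × 10^14 m³/s²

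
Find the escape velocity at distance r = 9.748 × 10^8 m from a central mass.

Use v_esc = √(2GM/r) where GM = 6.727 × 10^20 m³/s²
r = 9.748 × 10^8 m
GM = 6.727 × 10^20 m³/s²
2GM/r = 2 × (6.727 × 10^20) / (9.748 × 10^8) = 1.38018 × 10^12 m²/s²
v_esc = √(2GM/r) = 1.17481 × 10^6 m/s ≈ 1175 km/s

Final answer: 1175 km/s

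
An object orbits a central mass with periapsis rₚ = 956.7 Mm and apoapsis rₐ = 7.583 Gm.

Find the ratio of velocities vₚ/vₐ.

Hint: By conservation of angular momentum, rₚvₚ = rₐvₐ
rₚ = 956.7 Mm = 9.567 × 10^8 m
rₐ = 7.583 Gm = 7.583 × 10^9 m
rₚvₚ = rₐvₐ  ⇒  vₚ/vₐ = rₐ/rₚ
vₚ/vₐ = (7.583 × 10^9) / (9.567 × 10^8) = 7.9262

Final answer: vₚ/vₐ = 7.926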